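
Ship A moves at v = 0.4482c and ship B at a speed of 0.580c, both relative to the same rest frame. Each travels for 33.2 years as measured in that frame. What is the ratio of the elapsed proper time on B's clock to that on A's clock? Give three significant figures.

A: γ = 1/√(1 − 0.4482²) = 1/√0.7991 = 1.119. B: γ = 1/√(1 − 0.580²) = 1/√0.6636 = 1.228.
τ_A/τ_B = γ_B/γ_A = 1.228/1.119 = 1.097, so τ_B/τ_A = 0.9113.

τ_B/τ_A = 0.911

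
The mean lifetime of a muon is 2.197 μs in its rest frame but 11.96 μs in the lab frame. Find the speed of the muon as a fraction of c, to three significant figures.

γ = Δt/τ₀ = 11.96/2.197 = 5.444
β = √(1 − 1/γ²) = √(1 − 0.03374) = √0.9663

β = 0.983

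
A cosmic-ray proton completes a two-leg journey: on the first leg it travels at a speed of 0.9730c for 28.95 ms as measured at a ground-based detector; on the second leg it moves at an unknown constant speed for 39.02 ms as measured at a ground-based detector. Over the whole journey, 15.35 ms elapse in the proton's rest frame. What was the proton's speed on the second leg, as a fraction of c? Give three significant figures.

Leg 1: γ = 1/√(1 − 0.9730²) = 1/√0.05327 = 4.333; τ_1 = 28.95/4.333 = 6.682 ms.
Leg 2: speed unknown; τ_2 = 39.02/γ_2.
Total proper time: 6.682 + τ_2 = 15.35, so τ_2 = 15.35 − 6.682 = 8.668 ms.
γ_2 = 39.02/8.668 = 4.502; β = √(1 − 1/γ²) = √0.9507.

β = 0.975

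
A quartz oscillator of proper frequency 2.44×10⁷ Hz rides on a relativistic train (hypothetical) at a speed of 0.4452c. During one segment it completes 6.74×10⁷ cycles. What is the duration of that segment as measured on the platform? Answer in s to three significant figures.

γ = 1/√(1 − 0.4452²) = 1/√0.8018 = 1.117
Proper time for N cycles: τ = N/f = 6.74×10⁷/(2.44×10⁷) = 2.762×10⁰ s = 2.762 s.
Lab-frame duration Δt = γτ = 1.117 × 2.762 = 3.085 s.

Δt = 3.08 s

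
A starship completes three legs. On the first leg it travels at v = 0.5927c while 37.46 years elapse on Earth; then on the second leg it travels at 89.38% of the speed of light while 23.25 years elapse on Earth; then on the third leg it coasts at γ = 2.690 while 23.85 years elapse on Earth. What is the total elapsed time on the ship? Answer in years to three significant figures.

τ = 49.5 years

Leg 1: γ = 1/√(1 − 0.5927²) = 1/√0.6487 = 1.242; τ_1 = 37.46/1.242 = 30.17 years.
Leg 2: β = 0.8938; γ = 1/√(1 − 0.8938²) = 1/√0.2011 = 2.230; τ_2 = 23.25/2.230 = 10.43 years.
Leg 3: γ = 2.690; τ_3 = 23.85/2.690 = 8.866 years.
Total: 30.17 + 10.43 + 8.866 years.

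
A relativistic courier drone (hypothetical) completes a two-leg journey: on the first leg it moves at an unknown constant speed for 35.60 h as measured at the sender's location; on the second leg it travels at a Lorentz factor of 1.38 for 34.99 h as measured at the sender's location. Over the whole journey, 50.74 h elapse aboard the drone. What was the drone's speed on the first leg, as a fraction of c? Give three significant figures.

Leg 1: speed unknown; τ_1 = 35.60/γ_1.
Leg 2: γ = 1.38; τ_2 = 34.99/1.380 = 25.36 h.
Total proper time: τ_1 + 25.36 = 50.74, so τ_1 = 50.74 − 25.36 = 25.38 h.
γ_1 = 35.60/25.38 = 1.402; β = √(1 − 1/γ²) = √0.4915.

β = 0.701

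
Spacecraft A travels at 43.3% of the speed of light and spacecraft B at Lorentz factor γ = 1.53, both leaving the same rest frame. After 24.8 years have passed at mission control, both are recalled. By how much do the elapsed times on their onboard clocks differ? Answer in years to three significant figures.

|τ_A − τ_B| = 6.15 years

A: β = 0.433; γ = 1/√(1 − 0.433²) = 1/√0.8125 = 1.109; τ_A = 24.8/1.109 = 22.35 years.
B: γ = 1.53; τ_B = 24.8/1.530 = 16.21 years.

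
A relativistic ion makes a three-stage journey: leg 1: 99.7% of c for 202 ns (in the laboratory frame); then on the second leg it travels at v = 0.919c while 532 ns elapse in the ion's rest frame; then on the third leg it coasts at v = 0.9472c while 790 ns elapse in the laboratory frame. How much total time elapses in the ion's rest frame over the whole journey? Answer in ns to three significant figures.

τ = 801 ns

Leg 1: β = 0.997; γ = 1/√(1 − 0.997²) = 1/√0.005991 = 12.92; τ_1 = 202/12.92 = 15.64 ns.
Leg 2: 532 ns is already measured in the ion's rest frame.
Leg 3: γ = 1/√(1 − 0.9472²) = 1/√0.1028 = 3.119; τ_3 = 790/3.119 = 253.3 ns.
Total: 15.64 + 532.0 + 253.3 ns.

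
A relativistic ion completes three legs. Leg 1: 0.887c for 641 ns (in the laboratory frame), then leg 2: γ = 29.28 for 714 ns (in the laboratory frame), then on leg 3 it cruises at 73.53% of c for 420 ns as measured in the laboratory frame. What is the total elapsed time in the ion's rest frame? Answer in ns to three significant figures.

τ = 605 ns

Leg 1: γ = 1/√(1 − 0.887²) = 1/√0.2132 = 2.166; τ_1 = 641/2.166 = 296.0 ns.
Leg 2: γ = 29.28; τ_2 = 714/29.28 = 24.39 ns.
Leg 3: β = 0.7353; γ = 1/√(1 − 0.7353²) = 1/√0.4593 = 1.475; τ_3 = 420/1.475 = 284.7 ns.
Total: 296.0 + 24.39 + 284.7 ns.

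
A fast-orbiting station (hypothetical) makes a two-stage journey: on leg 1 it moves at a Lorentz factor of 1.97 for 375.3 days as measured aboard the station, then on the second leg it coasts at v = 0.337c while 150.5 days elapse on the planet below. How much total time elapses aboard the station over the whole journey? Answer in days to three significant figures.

Leg 1: 375.3 days is already measured aboard the station.
Leg 2: γ = 1/√(1 − 0.337²) = 1/√0.8864 = 1.062; τ_2 = 150.5/1.062 = 141.7 days.
Total: 375.3 + 141.7 days.

τ = 517 days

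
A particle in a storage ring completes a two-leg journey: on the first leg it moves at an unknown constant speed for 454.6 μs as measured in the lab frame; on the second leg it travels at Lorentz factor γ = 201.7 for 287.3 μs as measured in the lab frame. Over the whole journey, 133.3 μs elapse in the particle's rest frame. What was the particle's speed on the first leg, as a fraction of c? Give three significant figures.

β = 0.957

Leg 1: speed unknown; τ_1 = 454.6/γ_1.
Leg 2: γ = 201.7; τ_2 = 287.3/201.7 = 1.424 μs.
Total proper time: τ_1 + 1.424 = 133.3, so τ_1 = 133.3 − 1.424 = 131.9 μs.
γ_1 = 454.6/131.9 = 3.447; β = √(1 − 1/γ²) = √0.9158.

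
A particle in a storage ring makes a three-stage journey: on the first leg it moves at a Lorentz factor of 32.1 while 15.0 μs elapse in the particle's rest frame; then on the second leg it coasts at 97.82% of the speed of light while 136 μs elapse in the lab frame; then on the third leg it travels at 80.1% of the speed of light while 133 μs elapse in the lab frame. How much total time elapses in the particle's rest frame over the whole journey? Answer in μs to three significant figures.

τ = 123 μs

Leg 1: 15.0 μs is already measured in the particle's rest frame.
Leg 2: β = 0.9782; γ = 1/√(1 − 0.9782²) = 1/√0.04312 = 4.815; τ_2 = 136/4.815 = 28.24 μs.
Leg 3: β = 0.801; γ = 1/√(1 − 0.801²) = 1/√0.3584 = 1.670; τ_3 = 133/1.670 = 79.62 μs.
Total: 15.00 + 28.24 + 79.62 μs.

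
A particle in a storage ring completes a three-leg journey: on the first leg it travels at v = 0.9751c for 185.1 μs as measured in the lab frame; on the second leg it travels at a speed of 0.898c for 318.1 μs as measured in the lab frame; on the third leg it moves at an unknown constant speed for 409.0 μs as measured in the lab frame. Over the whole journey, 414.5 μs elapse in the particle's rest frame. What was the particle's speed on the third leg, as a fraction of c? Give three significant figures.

β = 0.821

Leg 1: γ = 1/√(1 − 0.9751²) = 1/√0.04918 = 4.509; τ_1 = 185.1/4.509 = 41.05 μs.
Leg 2: γ = 1/√(1 − 0.898²) = 1/√0.1936 = 2.273; τ_2 = 318.1/2.273 = 140.0 μs.
Leg 3: speed unknown; τ_3 = 409.0/γ_3.
Total proper time: 41.05 + 140.0 + τ_3 = 414.5, so τ_3 = 414.5 − 181.0 = 233.5 μs.
γ_3 = 409.0/233.5 = 1.752; β = √(1 − 1/γ²) = √0.6741.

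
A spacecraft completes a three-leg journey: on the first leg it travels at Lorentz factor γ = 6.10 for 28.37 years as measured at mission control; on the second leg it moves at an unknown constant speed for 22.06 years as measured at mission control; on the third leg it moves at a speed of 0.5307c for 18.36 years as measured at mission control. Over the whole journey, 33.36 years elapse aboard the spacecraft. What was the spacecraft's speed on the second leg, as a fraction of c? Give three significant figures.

Leg 1: γ = 6.10; τ_1 = 28.37/6.100 = 4.651 years.
Leg 2: speed unknown; τ_2 = 22.06/γ_2.
Leg 3: γ = 1/√(1 − 0.5307²) = 1/√0.7184 = 1.180; τ_3 = 18.36/1.180 = 15.56 years.
Total proper time: 4.651 + τ_2 + 15.56 = 33.36, so τ_2 = 33.36 − 20.21 = 13.15 years.
γ_2 = 22.06/13.15 = 1.678; β = √(1 − 1/γ²) = √0.6448.

β = 0.803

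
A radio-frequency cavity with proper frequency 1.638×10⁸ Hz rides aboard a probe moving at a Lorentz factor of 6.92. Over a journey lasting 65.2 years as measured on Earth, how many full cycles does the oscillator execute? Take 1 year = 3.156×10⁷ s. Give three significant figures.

γ = 6.92
The oscillator's own cycle count is N = f × τ where τ is the proper time aboard the probe. τ = Δt/γ = 65.2/6.920 = 9.422 years = 2.974×10⁸ s.
N = 1.638×10⁸ × 2.974×10⁸ = 4.871×10¹⁶.

N = 4.87×10¹⁶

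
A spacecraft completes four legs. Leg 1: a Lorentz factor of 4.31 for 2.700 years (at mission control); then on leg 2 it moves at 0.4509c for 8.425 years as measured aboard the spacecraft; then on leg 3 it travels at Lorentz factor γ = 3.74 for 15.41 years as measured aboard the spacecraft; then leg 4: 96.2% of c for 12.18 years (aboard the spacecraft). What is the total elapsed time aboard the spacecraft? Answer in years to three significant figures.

Leg 1: γ = 4.31; τ_1 = 2.700/4.310 = 0.6265 years.
Leg 2: 8.425 years is already measured aboard the spacecraft.
Leg 3: 15.41 years is already measured aboard the spacecraft.
Leg 4: 12.18 years is already measured aboard the spacecraft.
Total: 0.6265 + 8.425 + 15.41 + 12.18 years.

τ = 36.6 years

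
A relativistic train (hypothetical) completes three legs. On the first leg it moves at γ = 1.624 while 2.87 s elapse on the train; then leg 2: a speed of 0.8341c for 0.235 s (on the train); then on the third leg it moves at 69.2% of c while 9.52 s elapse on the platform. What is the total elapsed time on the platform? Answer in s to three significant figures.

Δt = 14.6 s

Leg 1: γ = 1.624; Δt_1 = 1.624 × 2.87 = 4.661 s.
Leg 2: γ = 1/√(1 − 0.8341²) = 1/√0.3043 = 1.813; Δt_2 = 1.813 × 0.235 = 0.4260 s.
Leg 3: 9.52 s is already measured on the platform.
Total: 4.661 + 0.4260 + 9.520 s.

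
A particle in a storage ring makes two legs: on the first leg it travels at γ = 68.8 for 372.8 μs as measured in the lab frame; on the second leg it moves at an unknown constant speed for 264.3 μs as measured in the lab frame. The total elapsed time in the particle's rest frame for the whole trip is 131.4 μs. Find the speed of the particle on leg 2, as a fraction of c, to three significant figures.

Leg 1: γ = 68.8; τ_1 = 372.8/68.80 = 5.419 μs.
Leg 2: speed unknown; τ_2 = 264.3/γ_2.
Total proper time: 5.419 + τ_2 = 131.4, so τ_2 = 131.4 − 5.419 = 126.0 μs.
γ_2 = 264.3/126.0 = 2.098; β = √(1 − 1/γ²) = √0.7728.

β = 0.879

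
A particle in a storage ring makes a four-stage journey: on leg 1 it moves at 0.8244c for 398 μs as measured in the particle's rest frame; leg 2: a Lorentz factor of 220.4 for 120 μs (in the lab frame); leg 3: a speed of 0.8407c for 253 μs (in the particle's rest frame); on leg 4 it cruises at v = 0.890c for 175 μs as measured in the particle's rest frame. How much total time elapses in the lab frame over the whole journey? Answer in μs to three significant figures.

Leg 1: γ = 1/√(1 − 0.8244²) = 1/√0.3204 = 1.767; Δt_1 = 1.767 × 398 = 703.2 μs.
Leg 2: 120 μs is already measured in the lab frame.
Leg 3: γ = 1/√(1 − 0.8407²) = 1/√0.2932 = 1.847; Δt_3 = 1.847 × 253 = 467.2 μs.
Leg 4: γ = 1/√(1 − 0.890²) = 1/√0.2079 = 2.193; Δt_4 = 2.193 × 175 = 383.8 μs.
Total: 703.2 + 120.0 + 467.2 + 383.8 μs.

Δt = 1670 μs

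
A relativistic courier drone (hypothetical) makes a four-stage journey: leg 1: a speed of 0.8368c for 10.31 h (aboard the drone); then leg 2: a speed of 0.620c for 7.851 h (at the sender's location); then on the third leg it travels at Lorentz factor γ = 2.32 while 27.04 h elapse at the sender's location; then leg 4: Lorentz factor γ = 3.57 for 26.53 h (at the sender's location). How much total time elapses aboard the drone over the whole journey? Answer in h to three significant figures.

Leg 1: 10.31 h is already measured aboard the drone.
Leg 2: γ = 1/√(1 − 0.620²) = 1/√0.6156 = 1.275; τ_2 = 7.851/1.275 = 6.160 h.
Leg 3: γ = 2.32; τ_3 = 27.04/2.320 = 11.66 h.
Leg 4: γ = 3.57; τ_4 = 26.53/3.570 = 7.431 h.
Total: 10.31 + 6.160 + 11.66 + 7.431 h.

τ = 35.6 h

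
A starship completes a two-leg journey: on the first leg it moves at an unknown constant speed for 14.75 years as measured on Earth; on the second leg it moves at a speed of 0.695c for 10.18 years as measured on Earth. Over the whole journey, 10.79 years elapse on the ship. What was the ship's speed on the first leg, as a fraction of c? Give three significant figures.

Leg 1: speed unknown; τ_1 = 14.75/γ_1.
Leg 2: γ = 1/√(1 − 0.695²) = 1/√0.5170 = 1.391; τ_2 = 10.18/1.391 = 7.320 years.
Total proper time: τ_1 + 7.320 = 10.79, so τ_1 = 10.79 − 7.320 = 3.470 years.
γ_1 = 14.75/3.470 = 4.250; β = √(1 − 1/γ²) = √0.9446.

β = 0.972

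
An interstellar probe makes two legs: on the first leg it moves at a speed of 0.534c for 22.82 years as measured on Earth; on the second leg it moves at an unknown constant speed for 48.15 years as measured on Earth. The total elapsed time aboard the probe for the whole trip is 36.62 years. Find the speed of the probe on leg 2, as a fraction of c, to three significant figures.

Leg 1: γ = 1/√(1 − 0.534²) = 1/√0.7148 = 1.183; τ_1 = 22.82/1.183 = 19.29 years.
Leg 2: speed unknown; τ_2 = 48.15/γ_2.
Total proper time: 19.29 + τ_2 = 36.62, so τ_2 = 36.62 − 19.29 = 17.33 years.
γ_2 = 48.15/17.33 = 2.779; β = √(1 − 1/γ²) = √0.8705.

β = 0.933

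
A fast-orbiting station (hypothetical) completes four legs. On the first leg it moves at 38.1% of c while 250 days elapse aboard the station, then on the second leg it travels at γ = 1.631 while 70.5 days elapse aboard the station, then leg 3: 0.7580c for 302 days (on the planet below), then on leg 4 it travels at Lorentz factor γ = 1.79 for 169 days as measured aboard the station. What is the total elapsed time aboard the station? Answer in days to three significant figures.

Leg 1: 250 days is already measured aboard the station.
Leg 2: 70.5 days is already measured aboard the station.
Leg 3: γ = 1/√(1 − 0.7580²) = 1/√0.4254 = 1.533; τ_3 = 302/1.533 = 197.0 days.
Leg 4: 169 days is already measured aboard the station.
Total: 250.0 + 70.50 + 197.0 + 169.0 days.

τ = 686 days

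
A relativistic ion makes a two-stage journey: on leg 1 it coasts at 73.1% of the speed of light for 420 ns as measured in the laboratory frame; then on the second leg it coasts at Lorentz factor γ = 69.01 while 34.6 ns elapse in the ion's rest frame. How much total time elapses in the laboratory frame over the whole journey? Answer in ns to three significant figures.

Δt = 2810 ns

Leg 1: 420 ns is already measured in the laboratory frame.
Leg 2: γ = 69.01; Δt_2 = 69.01 × 34.6 = 2388 ns.
Total: 420.0 + 2388 ns.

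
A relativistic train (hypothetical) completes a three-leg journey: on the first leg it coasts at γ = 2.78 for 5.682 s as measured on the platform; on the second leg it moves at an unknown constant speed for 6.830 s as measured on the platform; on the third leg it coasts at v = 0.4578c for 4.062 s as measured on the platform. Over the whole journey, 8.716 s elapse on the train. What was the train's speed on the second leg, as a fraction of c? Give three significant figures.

β = 0.894

Leg 1: γ = 2.78; τ_1 = 5.682/2.780 = 2.044 s.
Leg 2: speed unknown; τ_2 = 6.830/γ_2.
Leg 3: γ = 1/√(1 − 0.4578²) = 1/√0.7904 = 1.125; τ_3 = 4.062/1.125 = 3.611 s.
Total proper time: 2.044 + τ_2 + 3.611 = 8.716, so τ_2 = 8.716 − 5.655 = 3.061 s.
γ_2 = 6.830/3.061 = 2.231; β = √(1 − 1/γ²) = √0.7992.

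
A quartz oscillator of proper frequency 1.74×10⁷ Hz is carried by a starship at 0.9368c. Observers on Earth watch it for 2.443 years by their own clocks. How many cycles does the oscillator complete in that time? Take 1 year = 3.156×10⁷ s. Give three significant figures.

N = 4.69×10¹⁴

γ = 1/√(1 − 0.9368²) = 1/√0.1224 = 2.858
During 2.443 years of lab time, the oscillator's proper time advances by τ = Δt/γ = 2.443/2.858 = 0.8547 years = 2.697×10⁷ s.
N = f × τ = 1.74×10⁷ × 2.697×10⁷ = 4.694×10¹⁴.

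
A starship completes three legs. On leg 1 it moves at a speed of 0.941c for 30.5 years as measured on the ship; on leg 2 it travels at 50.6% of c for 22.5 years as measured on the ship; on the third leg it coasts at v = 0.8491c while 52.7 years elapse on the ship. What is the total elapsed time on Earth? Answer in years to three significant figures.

Leg 1: γ = 1/√(1 − 0.941²) = 1/√0.1145 = 2.955; Δt_1 = 2.955 × 30.5 = 90.13 years.
Leg 2: β = 0.506; γ = 1/√(1 − 0.506²) = 1/√0.7440 = 1.159; Δt_2 = 1.159 × 22.5 = 26.09 years.
Leg 3: γ = 1/√(1 − 0.8491²) = 1/√0.2790 = 1.893; Δt_3 = 1.893 × 52.7 = 99.77 years.
Total: 90.13 + 26.09 + 99.77 years.

Δt = 216 years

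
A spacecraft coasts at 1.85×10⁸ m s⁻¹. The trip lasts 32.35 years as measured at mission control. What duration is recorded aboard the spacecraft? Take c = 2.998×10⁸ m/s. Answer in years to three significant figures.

τ = 25.5 years

β = 1.85×10⁸/2.998×10⁸ = 0.6171; γ = 1/√(1 − 0.6171²) = 1.271
The interval measured at mission control is the dilated one; the clock aboard the spacecraft measures the proper time τ = Δt/γ = 32.35/1.271 years.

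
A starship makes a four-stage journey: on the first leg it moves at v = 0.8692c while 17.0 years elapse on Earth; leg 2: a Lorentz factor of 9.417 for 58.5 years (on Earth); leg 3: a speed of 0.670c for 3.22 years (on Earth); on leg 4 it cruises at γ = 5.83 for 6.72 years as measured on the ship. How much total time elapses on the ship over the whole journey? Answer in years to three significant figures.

Leg 1: γ = 1/√(1 − 0.8692²) = 1/√0.2445 = 2.022; τ_1 = 17.0/2.022 = 8.406 years.
Leg 2: γ = 9.417; τ_2 = 58.5/9.417 = 6.212 years.
Leg 3: γ = 1/√(1 − 0.670²) = 1/√0.5511 = 1.347; τ_3 = 3.22/1.347 = 2.390 years.
Leg 4: 6.72 years is already measured on the ship.
Total: 8.406 + 6.212 + 2.390 + 6.720 years.

τ = 23.7 years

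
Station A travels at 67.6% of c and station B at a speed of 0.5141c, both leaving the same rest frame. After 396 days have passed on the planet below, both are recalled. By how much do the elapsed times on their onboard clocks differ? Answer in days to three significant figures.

|τ_A − τ_B| = 47.8 days

A: β = 0.676; γ = 1/√(1 − 0.676²) = 1/√0.5430 = 1.357; τ_A = 396/1.357 = 291.8 days.
B: γ = 1/√(1 − 0.5141²) = 1/√0.7357 = 1.166; τ_B = 396/1.166 = 339.7 days.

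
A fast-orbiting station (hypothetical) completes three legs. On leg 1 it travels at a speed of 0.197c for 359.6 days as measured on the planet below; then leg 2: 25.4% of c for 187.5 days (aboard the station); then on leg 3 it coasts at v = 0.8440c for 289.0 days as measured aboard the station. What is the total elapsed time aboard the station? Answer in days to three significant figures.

τ = 829 days

Leg 1: γ = 1/√(1 − 0.197²) = 1/√0.9612 = 1.020; τ_1 = 359.6/1.020 = 352.6 days.
Leg 2: 187.5 days is already measured aboard the station.
Leg 3: 289.0 days is already measured aboard the station.
Total: 352.6 + 187.5 + 289.0 days.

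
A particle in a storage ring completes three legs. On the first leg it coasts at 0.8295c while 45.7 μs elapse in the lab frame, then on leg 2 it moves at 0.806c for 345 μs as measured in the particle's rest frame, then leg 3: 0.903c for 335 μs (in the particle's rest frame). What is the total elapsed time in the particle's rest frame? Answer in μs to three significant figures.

τ = 706 μs

Leg 1: γ = 1/√(1 − 0.8295²) = 1/√0.3119 = 1.790; τ_1 = 45.7/1.790 = 25.52 μs.
Leg 2: 345 μs is already measured in the particle's rest frame.
Leg 3: 335 μs is already measured in the particle's rest frame.
Total: 25.52 + 345.0 + 335.0 μs.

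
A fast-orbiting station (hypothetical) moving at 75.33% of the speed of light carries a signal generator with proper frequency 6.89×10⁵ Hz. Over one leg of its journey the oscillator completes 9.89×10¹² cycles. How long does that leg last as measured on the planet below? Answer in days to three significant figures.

Δt = 253 days

β = 0.7533; γ = 1/√(1 − 0.7533²) = 1/√0.4325 = 1.521
Proper time for N cycles: τ = N/f = 9.89×10¹²/(6.89×10⁵) = 1.435×10⁷ s = 166.1 days.
Lab-frame duration Δt = γτ = 1.521 × 166.1 = 252.6 days.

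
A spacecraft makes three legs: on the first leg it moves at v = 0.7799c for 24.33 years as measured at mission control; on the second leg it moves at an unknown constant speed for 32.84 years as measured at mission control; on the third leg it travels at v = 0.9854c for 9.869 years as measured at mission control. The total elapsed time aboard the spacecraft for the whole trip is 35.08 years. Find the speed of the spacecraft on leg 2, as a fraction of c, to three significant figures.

Leg 1: γ = 1/√(1 − 0.7799²) = 1/√0.3918 = 1.598; τ_1 = 24.33/1.598 = 15.23 years.
Leg 2: speed unknown; τ_2 = 32.84/γ_2.
Leg 3: γ = 1/√(1 − 0.9854²) = 1/√0.02899 = 5.874; τ_3 = 9.869/5.874 = 1.680 years.
Total proper time: 15.23 + τ_2 + 1.680 = 35.08, so τ_2 = 35.08 − 16.91 = 18.17 years.
γ_2 = 32.84/18.17 = 1.807; β = √(1 − 1/γ²) = √0.6938.

β = 0.833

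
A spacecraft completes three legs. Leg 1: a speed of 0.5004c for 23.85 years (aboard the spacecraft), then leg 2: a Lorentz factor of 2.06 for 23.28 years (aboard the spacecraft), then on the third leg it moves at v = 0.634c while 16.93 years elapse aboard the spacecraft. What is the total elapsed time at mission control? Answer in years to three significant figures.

Leg 1: γ = 1/√(1 − 0.5004²) = 1/√0.7496 = 1.155; Δt_1 = 1.155 × 23.85 = 27.55 years.
Leg 2: γ = 2.06; Δt_2 = 2.060 × 23.28 = 47.96 years.
Leg 3: γ = 1/√(1 − 0.634²) = 1/√0.5980 = 1.293; Δt_3 = 1.293 × 16.93 = 21.89 years.
Total: 27.55 + 47.96 + 21.89 years.

Δt = 97.4 years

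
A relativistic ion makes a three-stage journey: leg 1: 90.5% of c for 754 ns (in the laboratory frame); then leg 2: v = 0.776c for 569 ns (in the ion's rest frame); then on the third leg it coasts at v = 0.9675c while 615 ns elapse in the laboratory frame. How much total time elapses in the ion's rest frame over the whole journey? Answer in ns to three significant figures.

Leg 1: β = 0.905; γ = 1/√(1 − 0.905²) = 1/√0.1810 = 2.351; τ_1 = 754/2.351 = 320.8 ns.
Leg 2: 569 ns is already measured in the ion's rest frame.
Leg 3: γ = 1/√(1 − 0.9675²) = 1/√0.06394 = 3.955; τ_3 = 615/3.955 = 155.5 ns.
Total: 320.8 + 569.0 + 155.5 ns.

τ = 1050 ns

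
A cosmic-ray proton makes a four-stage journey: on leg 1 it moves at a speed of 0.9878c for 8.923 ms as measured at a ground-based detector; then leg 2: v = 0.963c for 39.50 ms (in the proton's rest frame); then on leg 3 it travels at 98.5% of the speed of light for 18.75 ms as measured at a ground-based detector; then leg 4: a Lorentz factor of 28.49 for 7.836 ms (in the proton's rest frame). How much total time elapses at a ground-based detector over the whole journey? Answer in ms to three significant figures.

Δt = 397 ms

Leg 1: 8.923 ms is already measured at a ground-based detector.
Leg 2: γ = 1/√(1 − 0.963²) = 1/√0.07263 = 3.711; Δt_2 = 3.711 × 39.50 = 146.6 ms.
Leg 3: 18.75 ms is already measured at a ground-based detector.
Leg 4: γ = 28.49; Δt_4 = 28.49 × 7.836 = 223.2 ms.
Total: 8.923 + 146.6 + 18.75 + 223.2 ms.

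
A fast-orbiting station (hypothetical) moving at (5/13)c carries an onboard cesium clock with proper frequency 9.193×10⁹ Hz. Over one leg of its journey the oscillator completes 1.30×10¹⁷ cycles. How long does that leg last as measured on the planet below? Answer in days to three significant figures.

Δt = 177 days

γ = 1/√(1 − (5/13)²) = 13/12 ≈ 1.083
Proper time for N cycles: τ = N/f = 1.30×10¹⁷/(9.193×10⁹) = 1.414×10⁷ s = 163.7 days.
Lab-frame duration Δt = γτ = 1.083 × 163.7 = 177.3 days.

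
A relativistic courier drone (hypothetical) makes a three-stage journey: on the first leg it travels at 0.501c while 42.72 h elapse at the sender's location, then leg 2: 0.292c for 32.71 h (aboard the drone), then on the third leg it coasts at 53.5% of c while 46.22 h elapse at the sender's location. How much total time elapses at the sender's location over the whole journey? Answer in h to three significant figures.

Δt = 123 h

Leg 1: 42.72 h is already measured at the sender's location.
Leg 2: γ = 1/√(1 − 0.292²) = 1/√0.9147 = 1.046; Δt_2 = 1.046 × 32.71 = 34.20 h.
Leg 3: 46.22 h is already measured at the sender's location.
Total: 42.72 + 34.20 + 46.22 h.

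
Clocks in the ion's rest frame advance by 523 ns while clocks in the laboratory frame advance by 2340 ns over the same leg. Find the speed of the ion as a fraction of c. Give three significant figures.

The proper time is measured in the ion's rest frame (both events occur at the ion's location); Δt is measured in the laboratory frame. γ = Δt/τ = 2340/523 = 4.474.
β = √(1 − 1/γ²) = √(1 − 0.04995) = √0.9500

v = 0.975c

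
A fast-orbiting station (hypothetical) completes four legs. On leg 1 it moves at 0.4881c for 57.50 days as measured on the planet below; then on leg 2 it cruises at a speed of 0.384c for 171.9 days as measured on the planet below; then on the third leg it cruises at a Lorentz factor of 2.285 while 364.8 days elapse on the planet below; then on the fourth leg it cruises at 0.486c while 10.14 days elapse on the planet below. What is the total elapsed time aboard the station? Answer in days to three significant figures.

τ = 377 days

Leg 1: γ = 1/√(1 − 0.4881²) = 1/√0.7618 = 1.146; τ_1 = 57.50/1.146 = 50.19 days.
Leg 2: γ = 1/√(1 − 0.384²) = 1/√0.8525 = 1.083; τ_2 = 171.9/1.083 = 158.7 days.
Leg 3: γ = 2.285; τ_3 = 364.8/2.285 = 159.6 days.
Leg 4: γ = 1/√(1 − 0.486²) = 1/√0.7638 = 1.144; τ_4 = 10.14/1.144 = 8.862 days.
Total: 50.19 + 158.7 + 159.6 + 8.862 days.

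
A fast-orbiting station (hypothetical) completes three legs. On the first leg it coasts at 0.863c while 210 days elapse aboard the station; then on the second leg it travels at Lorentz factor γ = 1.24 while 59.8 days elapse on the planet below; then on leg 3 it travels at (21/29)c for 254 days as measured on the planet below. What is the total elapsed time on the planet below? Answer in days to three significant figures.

Leg 1: γ = 1/√(1 − 0.863²) = 1/√0.2552 = 1.979; Δt_1 = 1.979 × 210 = 415.7 days.
Leg 2: 59.8 days is already measured on the planet below.
Leg 3: 254 days is already measured on the planet below.
Total: 415.7 + 59.80 + 254.0 days.

Δt = 729 days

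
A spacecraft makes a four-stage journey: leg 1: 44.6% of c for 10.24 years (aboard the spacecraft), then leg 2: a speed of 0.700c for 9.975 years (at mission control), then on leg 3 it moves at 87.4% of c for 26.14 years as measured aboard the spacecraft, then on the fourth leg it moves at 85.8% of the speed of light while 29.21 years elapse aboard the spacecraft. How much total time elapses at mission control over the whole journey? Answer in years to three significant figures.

Δt = 132 years

Leg 1: β = 0.446; γ = 1/√(1 − 0.446²) = 1/√0.8011 = 1.117; Δt_1 = 1.117 × 10.24 = 11.44 years.
Leg 2: 9.975 years is already measured at mission control.
Leg 3: β = 0.874; γ = 1/√(1 − 0.874²) = 1/√0.2361 = 2.058; Δt_3 = 2.058 × 26.14 = 53.79 years.
Leg 4: β = 0.858; γ = 1/√(1 − 0.858²) = 1/√0.2638 = 1.947; Δt_4 = 1.947 × 29.21 = 56.87 years.
Total: 11.44 + 9.975 + 53.79 + 56.87 years.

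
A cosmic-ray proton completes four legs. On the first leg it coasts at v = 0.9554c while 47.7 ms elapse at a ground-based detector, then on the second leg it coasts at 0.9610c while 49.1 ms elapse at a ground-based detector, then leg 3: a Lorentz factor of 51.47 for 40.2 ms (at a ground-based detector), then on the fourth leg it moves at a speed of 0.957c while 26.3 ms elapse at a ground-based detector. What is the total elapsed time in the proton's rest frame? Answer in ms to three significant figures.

Leg 1: γ = 1/√(1 − 0.9554²) = 1/√0.08721 = 3.386; τ_1 = 47.7/3.386 = 14.09 ms.
Leg 2: γ = 1/√(1 − 0.9610²) = 1/√0.07648 = 3.616; τ_2 = 49.1/3.616 = 13.58 ms.
Leg 3: γ = 51.47; τ_3 = 40.2/51.47 = 0.7810 ms.
Leg 4: γ = 1/√(1 − 0.957²) = 1/√0.08415 = 3.447; τ_4 = 26.3/3.447 = 7.629 ms.
Total: 14.09 + 13.58 + 0.7810 + 7.629 ms.

τ = 36.1 ms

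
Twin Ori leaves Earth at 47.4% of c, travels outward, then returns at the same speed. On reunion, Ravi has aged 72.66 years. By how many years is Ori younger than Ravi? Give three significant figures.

Δt − τ = 8.68 years

β = 0.474; γ = 1/√(1 − 0.474²) = 1/√0.7753 = 1.136
Ori's elapsed proper time: τ = 72.66/1.136 = 63.98 years.
Age gap = Δt − τ = 72.66 − 63.98 years.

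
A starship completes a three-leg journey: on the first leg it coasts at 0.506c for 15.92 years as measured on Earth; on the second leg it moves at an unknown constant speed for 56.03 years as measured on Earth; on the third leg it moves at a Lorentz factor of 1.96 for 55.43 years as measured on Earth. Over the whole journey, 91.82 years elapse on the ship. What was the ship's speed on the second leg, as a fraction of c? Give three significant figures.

Leg 1: γ = 1/√(1 − 0.506²) = 1/√0.7440 = 1.159; τ_1 = 15.92/1.159 = 13.73 years.
Leg 2: speed unknown; τ_2 = 56.03/γ_2.
Leg 3: γ = 1.96; τ_3 = 55.43/1.960 = 28.28 years.
Total proper time: 13.73 + τ_2 + 28.28 = 91.82, so τ_2 = 91.82 − 42.01 = 49.81 years.
γ_2 = 56.03/49.81 = 1.125; β = √(1 − 1/γ²) = √0.2098.

β = 0.458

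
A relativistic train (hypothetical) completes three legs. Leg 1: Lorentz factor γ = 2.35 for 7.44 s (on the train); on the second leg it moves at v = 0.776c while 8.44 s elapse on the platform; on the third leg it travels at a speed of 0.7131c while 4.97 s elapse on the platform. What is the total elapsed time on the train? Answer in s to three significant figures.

Leg 1: 7.44 s is already measured on the train.
Leg 2: γ = 1/√(1 − 0.776²) = 1/√0.3978 = 1.585; τ_2 = 8.44/1.585 = 5.323 s.
Leg 3: γ = 1/√(1 − 0.7131²) = 1/√0.4915 = 1.426; τ_3 = 4.97/1.426 = 3.484 s.
Total: 7.440 + 5.323 + 3.484 s.

τ = 16.2 s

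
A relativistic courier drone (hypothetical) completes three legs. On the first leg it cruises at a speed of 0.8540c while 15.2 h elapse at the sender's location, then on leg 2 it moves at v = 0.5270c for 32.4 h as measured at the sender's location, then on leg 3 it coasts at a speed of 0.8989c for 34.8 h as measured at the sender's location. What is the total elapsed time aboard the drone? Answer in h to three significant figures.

Leg 1: γ = 1/√(1 − 0.8540²) = 1/√0.2707 = 1.922; τ_1 = 15.2/1.922 = 7.908 h.
Leg 2: γ = 1/√(1 − 0.5270²) = 1/√0.7223 = 1.177; τ_2 = 32.4/1.177 = 27.54 h.
Leg 3: γ = 1/√(1 − 0.8989²) = 1/√0.1920 = 2.282; τ_3 = 34.8/2.282 = 15.25 h.
Total: 7.908 + 27.54 + 15.25 h.

τ = 50.7 h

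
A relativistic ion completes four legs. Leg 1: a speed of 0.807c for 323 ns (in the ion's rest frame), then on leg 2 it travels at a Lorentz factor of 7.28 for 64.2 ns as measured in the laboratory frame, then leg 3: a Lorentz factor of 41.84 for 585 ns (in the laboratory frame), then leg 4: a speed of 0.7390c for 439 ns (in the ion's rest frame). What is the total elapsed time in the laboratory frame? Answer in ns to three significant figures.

Leg 1: γ = 1/√(1 − 0.807²) = 1/√0.3488 = 1.693; Δt_1 = 1.693 × 323 = 546.9 ns.
Leg 2: 64.2 ns is already measured in the laboratory frame.
Leg 3: 585 ns is already measured in the laboratory frame.
Leg 4: γ = 1/√(1 − 0.7390²) = 1/√0.4539 = 1.484; Δt_4 = 1.484 × 439 = 651.6 ns.
Total: 546.9 + 64.20 + 585.0 + 651.6 ns.

Δt = 1850 ns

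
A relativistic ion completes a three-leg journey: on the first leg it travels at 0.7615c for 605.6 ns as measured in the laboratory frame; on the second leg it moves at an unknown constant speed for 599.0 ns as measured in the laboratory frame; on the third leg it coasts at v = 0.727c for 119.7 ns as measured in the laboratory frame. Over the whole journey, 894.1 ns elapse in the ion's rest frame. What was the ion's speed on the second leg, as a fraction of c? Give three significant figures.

β = 0.714

Leg 1: γ = 1/√(1 − 0.7615²) = 1/√0.4201 = 1.543; τ_1 = 605.6/1.543 = 392.5 ns.
Leg 2: speed unknown; τ_2 = 599.0/γ_2.
Leg 3: γ = 1/√(1 − 0.727²) = 1/√0.4715 = 1.456; τ_3 = 119.7/1.456 = 82.19 ns.
Total proper time: 392.5 + τ_2 + 82.19 = 894.1, so τ_2 = 894.1 − 474.7 = 419.4 ns.
γ_2 = 599.0/419.4 = 1.428; β = √(1 − 1/γ²) = √0.5098.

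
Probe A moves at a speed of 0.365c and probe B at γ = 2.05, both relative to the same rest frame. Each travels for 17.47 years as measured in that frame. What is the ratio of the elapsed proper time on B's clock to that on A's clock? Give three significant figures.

A: γ = 1/√(1 − 0.365²) = 1/√0.8668 = 1.074. B: γ = 2.05.
τ_A/τ_B = γ_B/γ_A = 2.050/1.074 = 1.909, so τ_B/τ_A = 0.5240.

τ_B/τ_A = 0.524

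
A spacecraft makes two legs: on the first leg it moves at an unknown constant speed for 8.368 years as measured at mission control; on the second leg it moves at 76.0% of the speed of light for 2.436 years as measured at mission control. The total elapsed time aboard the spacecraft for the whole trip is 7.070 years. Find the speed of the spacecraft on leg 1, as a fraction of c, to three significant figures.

β = 0.755

Leg 1: speed unknown; τ_1 = 8.368/γ_1.
Leg 2: β = 0.760; γ = 1/√(1 − 0.760²) = 1/√0.4224 = 1.539; τ_2 = 2.436/1.539 = 1.583 years.
Total proper time: τ_1 + 1.583 = 7.070, so τ_1 = 7.070 − 1.583 = 5.487 years.
γ_1 = 8.368/5.487 = 1.525; β = √(1 − 1/γ²) = √0.5701.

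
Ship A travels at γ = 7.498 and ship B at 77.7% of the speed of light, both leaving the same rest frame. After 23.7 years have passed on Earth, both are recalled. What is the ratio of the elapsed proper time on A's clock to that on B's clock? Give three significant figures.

A: γ = 7.498. B: β = 0.777; γ = 1/√(1 − 0.777²) = 1/√0.3963 = 1.589.
τ_A/τ_B = γ_B/γ_A = 1.589/7.498 = 0.2119, so τ_A/τ_B = 0.2119.

τ_A/τ_B = 0.212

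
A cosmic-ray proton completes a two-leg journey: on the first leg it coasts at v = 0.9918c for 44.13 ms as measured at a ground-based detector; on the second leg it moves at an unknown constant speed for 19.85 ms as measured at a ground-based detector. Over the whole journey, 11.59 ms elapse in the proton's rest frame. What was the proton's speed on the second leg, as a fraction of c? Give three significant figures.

β = 0.954

Leg 1: γ = 1/√(1 − 0.9918²) = 1/√0.01633 = 7.825; τ_1 = 44.13/7.825 = 5.640 ms.
Leg 2: speed unknown; τ_2 = 19.85/γ_2.
Total proper time: 5.640 + τ_2 = 11.59, so τ_2 = 11.59 − 5.640 = 5.950 ms.
γ_2 = 19.85/5.950 = 3.336; β = √(1 − 1/γ²) = √0.9101.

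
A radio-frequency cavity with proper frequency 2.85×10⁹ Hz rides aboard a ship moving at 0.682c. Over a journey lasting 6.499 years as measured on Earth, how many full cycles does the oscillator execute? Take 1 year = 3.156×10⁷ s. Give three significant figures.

N = 4.28×10¹⁷

γ = 1/√(1 − 0.682²) = 1/√0.5349 = 1.367
The oscillator's own cycle count is N = f × τ where τ is the proper time on the ship. τ = Δt/γ = 6.499/1.367 = 4.753 years = 1.500×10⁸ s.
N = 2.85×10⁹ × 1.500×10⁸ = 4.275×10¹⁷.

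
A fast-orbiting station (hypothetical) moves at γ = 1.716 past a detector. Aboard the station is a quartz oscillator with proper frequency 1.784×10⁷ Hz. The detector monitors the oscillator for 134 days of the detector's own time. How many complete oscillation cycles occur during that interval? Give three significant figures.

γ = 1.716
During 134 days of lab time, the oscillator's proper time advances by τ = Δt/γ = 134/1.716 = 78.09 days = 6.747×10⁶ s.
N = f × τ = 1.784×10⁷ × 6.747×10⁶ = 1.204×10¹⁴.

N = 1.20×10¹⁴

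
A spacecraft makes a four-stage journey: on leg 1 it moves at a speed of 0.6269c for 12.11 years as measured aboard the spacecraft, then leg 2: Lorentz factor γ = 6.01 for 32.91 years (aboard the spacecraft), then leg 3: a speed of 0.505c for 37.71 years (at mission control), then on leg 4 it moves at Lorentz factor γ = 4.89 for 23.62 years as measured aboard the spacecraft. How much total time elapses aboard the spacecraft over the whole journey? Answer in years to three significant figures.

Leg 1: 12.11 years is already measured aboard the spacecraft.
Leg 2: 32.91 years is already measured aboard the spacecraft.
Leg 3: γ = 1/√(1 − 0.505²) = 1/√0.7450 = 1.159; τ_3 = 37.71/1.159 = 32.55 years.
Leg 4: 23.62 years is already measured aboard the spacecraft.
Total: 12.11 + 32.91 + 32.55 + 23.62 years.

τ = 101 years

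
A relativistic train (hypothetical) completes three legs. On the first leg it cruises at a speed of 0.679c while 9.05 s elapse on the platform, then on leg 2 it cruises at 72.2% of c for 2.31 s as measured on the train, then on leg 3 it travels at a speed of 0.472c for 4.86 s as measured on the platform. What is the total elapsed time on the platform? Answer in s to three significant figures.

Δt = 17.2 s

Leg 1: 9.05 s is already measured on the platform.
Leg 2: β = 0.722; γ = 1/√(1 − 0.722²) = 1/√0.4787 = 1.445; Δt_2 = 1.445 × 2.31 = 3.339 s.
Leg 3: 4.86 s is already measured on the platform.
Total: 9.050 + 3.339 + 4.860 s.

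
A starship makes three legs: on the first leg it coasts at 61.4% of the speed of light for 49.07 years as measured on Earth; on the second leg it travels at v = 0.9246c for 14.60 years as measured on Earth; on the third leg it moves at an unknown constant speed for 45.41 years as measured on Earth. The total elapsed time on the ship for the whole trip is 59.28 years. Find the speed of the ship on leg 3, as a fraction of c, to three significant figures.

Leg 1: β = 0.614; γ = 1/√(1 − 0.614²) = 1/√0.6230 = 1.267; τ_1 = 49.07/1.267 = 38.73 years.
Leg 2: γ = 1/√(1 − 0.9246²) = 1/√0.1451 = 2.625; τ_2 = 14.60/2.625 = 5.562 years.
Leg 3: speed unknown; τ_3 = 45.41/γ_3.
Total proper time: 38.73 + 5.562 + τ_3 = 59.28, so τ_3 = 59.28 − 44.29 = 14.99 years.
γ_3 = 45.41/14.99 = 3.030; β = √(1 − 1/γ²) = √0.8911.

β = 0.944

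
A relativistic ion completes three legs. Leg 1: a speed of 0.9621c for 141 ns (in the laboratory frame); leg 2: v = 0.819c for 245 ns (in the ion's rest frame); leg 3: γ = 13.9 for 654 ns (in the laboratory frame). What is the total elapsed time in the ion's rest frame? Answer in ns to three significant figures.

τ = 331 ns

Leg 1: γ = 1/√(1 − 0.9621²) = 1/√0.07436 = 3.667; τ_1 = 141/3.667 = 38.45 ns.
Leg 2: 245 ns is already measured in the ion's rest frame.
Leg 3: γ = 13.9; τ_3 = 654/13.90 = 47.05 ns.
Total: 38.45 + 245.0 + 47.05 ns.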